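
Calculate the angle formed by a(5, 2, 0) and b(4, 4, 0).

a·b = 5·4 + 2·4 + 0·0 = 20 + 8 + 0 = 28
|a| = √(5² + 2² + 0²) = √29 ≈ 5.385
|b| = √(4² + 4² + 0²) = √32 ≈ 5.657
cos θ = (a·b)/(|a||b|) = 28/(5.385·5.657) ≈ 0.9191
θ = arccos(0.9191) ≈ 23.2°

23.2°


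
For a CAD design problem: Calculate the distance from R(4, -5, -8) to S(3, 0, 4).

d = √[(x₂-x₁)² + (y₂-y₁)² + (z₂-z₁)²]
  = √[(-1)² + 5² + 12²]
  = √[1 + 25 + 144]
  = √170
  ≈ 13.04

13.04


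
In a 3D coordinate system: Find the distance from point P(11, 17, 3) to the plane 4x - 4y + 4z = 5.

distance = |a·x₀ + b·y₀ + c·z₀ - d| / √(a² + b² + c²)
  = |4·11 + (-4)·17 + 4·3 - 5| / √(4² + (-4)² + 4²)
  = |44 - 68 + 12 - 5| / √(16 + 16 + 16)
  = |-17| / √48
  = 17 / 6.928
  ≈ 2.454

2.454


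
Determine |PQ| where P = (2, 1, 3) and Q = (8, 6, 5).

d = √[(x₂-x₁)² + (y₂-y₁)² + (z₂-z₁)²]
  = √[6² + 5² + 2²]
  = √[36 + 25 + 4]
  = √65
  ≈ 8.062

8.062


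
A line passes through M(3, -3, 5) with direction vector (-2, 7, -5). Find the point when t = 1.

P(t) = M + t·d
  = (3 + (-2)·1, -3 + 7·1, 5 + (-5)·1)
  = (3 - 2, -3 + 7, 5 - 5)
  = (1, 4, 0)

(1, 4, 0)


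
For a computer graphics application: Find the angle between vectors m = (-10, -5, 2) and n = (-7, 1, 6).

m·n = (-10)·(-7) + (-5)·1 + 2·6 = 70 - 5 + 12 = 77
|m| = √((-10)² + (-5)² + 2²) = √129 ≈ 11.36
|n| = √((-7)² + 1² + 6²) = √86 ≈ 9.274
cos θ = (m·n)/(|m||n|) = 77/(11.36·9.274) ≈ 0.731
θ = arccos(0.731) ≈ 43.03°

43.03°


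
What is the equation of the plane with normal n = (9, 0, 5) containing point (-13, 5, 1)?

The plane through P with normal n = (a, b, c) satisfies n·(r - P) = 0,
i.e. ax + by + cz = a·x₀ + b·y₀ + c·z₀.
d = 9·(-13) + 0·5 + 5·1
  = -117 + 0 + 5
  = -112
Equation: 9x + 5z = -112

9x + 5z = -112


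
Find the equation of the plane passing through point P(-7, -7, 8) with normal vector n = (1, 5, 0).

The plane through P with normal n = (a, b, c) satisfies n·(r - P) = 0,
i.e. ax + by + cz = a·x₀ + b·y₀ + c·z₀.
d = 1·(-7) + 5·(-7) + 0·8
  = -7 - 35 + 0
  = -42
Equation: x + 5y = -42

x + 5y = -42


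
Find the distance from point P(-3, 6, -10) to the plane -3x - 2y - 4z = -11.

distance = |a·x₀ + b·y₀ + c·z₀ - d| / √(a² + b² + c²)
  = |(-3)·(-3) + (-2)·6 + (-4)·(-10) - (-11)| / √((-3)² + (-2)² + (-4)²)
  = |9 - 12 + 40 + 11| / √(9 + 4 + 16)
  = |48| / √29
  = 48 / 5.385
  ≈ 8.913

8.913


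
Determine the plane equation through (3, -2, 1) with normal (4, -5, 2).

The plane through P with normal n = (a, b, c) satisfies n·(r - P) = 0,
i.e. ax + by + cz = a·x₀ + b·y₀ + c·z₀.
d = 4·3 + (-5)·(-2) + 2·1
  = 12 + 10 + 2
  = 24
Equation: 4x - 5y + 2z = 24

4x - 5y + 2z = 24


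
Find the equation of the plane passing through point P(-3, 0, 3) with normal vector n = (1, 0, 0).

The plane through P with normal n = (a, b, c) satisfies n·(r - P) = 0,
i.e. ax + by + cz = a·x₀ + b·y₀ + c·z₀.
d = 1·(-3) + 0·0 + 0·3
  = -3 + 0 + 0
  = -3
Equation: x = -3

x = -3


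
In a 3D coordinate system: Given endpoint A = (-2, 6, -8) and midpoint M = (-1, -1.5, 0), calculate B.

B = 2M - A
  = (2·(-1) - (-2), 2·(-1.5) - 6, 2·0 - (-8))
  = (-2 + 2, -3 - 6, 0 + 8)
  = (0, -9, 8)

(0, -9, 8)


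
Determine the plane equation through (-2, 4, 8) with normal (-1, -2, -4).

The plane through P with normal n = (a, b, c) satisfies n·(r - P) = 0,
i.e. ax + by + cz = a·x₀ + b·y₀ + c·z₀.
d = (-1)·(-2) + (-2)·4 + (-4)·8
  = 2 - 8 - 32
  = -38
Equation: -x - 2y - 4z = -38

-x - 2y - 4z = -38


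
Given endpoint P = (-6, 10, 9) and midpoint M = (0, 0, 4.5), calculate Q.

Q = 2M - P
  = (2·0 - (-6), 2·0 - 10, 2·4.5 - 9)
  = (0 + 6, 0 - 10, 9 - 9)
  = (6, -10, 0)

(6, -10, 0)


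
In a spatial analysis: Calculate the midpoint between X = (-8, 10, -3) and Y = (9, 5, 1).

M = ((x₁+x₂)/2, (y₁+y₂)/2, (z₁+z₂)/2)
  = ((-8 + 9)/2, (10 + 5)/2, (-3 + 1)/2)
  = (1/2, 15/2, -2/2)
  = (0.5, 7.5, -1)

(0.5, 7.5, -1)


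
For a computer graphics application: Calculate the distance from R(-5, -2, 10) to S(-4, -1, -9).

d = √[(x₂-x₁)² + (y₂-y₁)² + (z₂-z₁)²]
  = √[1² + 1² + (-19)²]
  = √[1 + 1 + 361]
  = √363
  ≈ 19.05

19.05


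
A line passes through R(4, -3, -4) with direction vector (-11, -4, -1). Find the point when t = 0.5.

P(t) = R + t·d
  = (4 + (-11)·0.5, -3 + (-4)·0.5, -4 + (-1)·0.5)
  = (4 - 5.5, -3 - 2, -4 - 0.5)
  = (-1.5, -5, -4.5)

(-1.5, -5, -4.5)


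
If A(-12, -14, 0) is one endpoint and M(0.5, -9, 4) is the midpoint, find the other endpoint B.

B = 2M - A
  = (2·0.5 - (-12), 2·(-9) - (-14), 2·4 - 0)
  = (1 + 12, -18 + 14, 8 + 0)
  = (13, -4, 8)

(13, -4, 8)


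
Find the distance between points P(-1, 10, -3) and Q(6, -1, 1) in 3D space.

d = √[(x₂-x₁)² + (y₂-y₁)² + (z₂-z₁)²]
  = √[7² + (-11)² + 4²]
  = √[49 + 121 + 16]
  = √186
  ≈ 13.64

13.64


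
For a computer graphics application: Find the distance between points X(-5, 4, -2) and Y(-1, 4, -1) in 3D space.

d = √[(x₂-x₁)² + (y₂-y₁)² + (z₂-z₁)²]
  = √[4² + 0² + 1²]
  = √[16 + 0 + 1]
  = √17
  ≈ 4.123

4.123


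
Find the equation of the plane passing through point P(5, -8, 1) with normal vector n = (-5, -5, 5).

The plane through P with normal n = (a, b, c) satisfies n·(r - P) = 0,
i.e. ax + by + cz = a·x₀ + b·y₀ + c·z₀.
d = (-5)·5 + (-5)·(-8) + 5·1
  = -25 + 40 + 5
  = 20
Equation: -5x - 5y + 5z = 20

-5x - 5y + 5z = 20


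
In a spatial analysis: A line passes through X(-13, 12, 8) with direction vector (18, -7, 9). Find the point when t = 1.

P(t) = X + t·d
  = (-13 + 18·1, 12 + (-7)·1, 8 + 9·1)
  = (-13 + 18, 12 - 7, 8 + 9)
  = (5, 5, 17)

(5, 5, 17)


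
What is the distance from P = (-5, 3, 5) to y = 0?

distance = |a·x₀ + b·y₀ + c·z₀ - d| / √(a² + b² + c²)
  = |0·(-5) + 1·3 + 0·5 - 0| / √(0² + 1² + 0²)
  = |0 + 3 + 0 + 0| / √(0 + 1 + 0)
  = |3| / √1
  = 3 / 1
  ≈ 3

3


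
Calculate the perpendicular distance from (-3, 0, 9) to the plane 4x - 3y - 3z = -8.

distance = |a·x₀ + b·y₀ + c·z₀ - d| / √(a² + b² + c²)
  = |4·(-3) + (-3)·0 + (-3)·9 - (-8)| / √(4² + (-3)² + (-3)²)
  = |-12 + 0 - 27 + 8| / √(16 + 9 + 9)
  = |-31| / √34
  = 31 / 5.831
  ≈ 5.316

5.316


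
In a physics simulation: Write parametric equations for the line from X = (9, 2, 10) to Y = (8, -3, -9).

Direction vector d = Y - X = (8 - 9, -3 - 2, -9 - 10) = (-1, -5, -19)
Parametric form r = X + t·d:
x = 9 - t, y = 2 - 5t, z = 10 - 19t

x = 9 - t, y = 2 - 5t, z = 10 - 19t


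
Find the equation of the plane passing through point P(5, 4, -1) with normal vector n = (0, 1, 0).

The plane through P with normal n = (a, b, c) satisfies n·(r - P) = 0,
i.e. ax + by + cz = a·x₀ + b·y₀ + c·z₀.
d = 0·5 + 1·4 + 0·(-1)
  = 0 + 4 + 0
  = 4
Equation: y = 4

y = 4


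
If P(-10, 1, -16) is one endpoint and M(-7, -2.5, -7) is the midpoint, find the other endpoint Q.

Q = 2M - P
  = (2·(-7) - (-10), 2·(-2.5) - 1, 2·(-7) - (-16))
  = (-14 + 10, -5 - 1, -14 + 16)
  = (-4, -6, 2)

(-4, -6, 2)


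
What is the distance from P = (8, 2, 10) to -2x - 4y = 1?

distance = |a·x₀ + b·y₀ + c·z₀ - d| / √(a² + b² + c²)
  = |(-2)·8 + (-4)·2 + 0·10 - 1| / √((-2)² + (-4)² + 0²)
  = |-16 - 8 + 0 - 1| / √(4 + 16 + 0)
  = |-25| / √20
  = 25 / 4.472
  ≈ 5.59

5.59


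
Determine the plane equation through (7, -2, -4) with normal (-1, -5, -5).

The plane through P with normal n = (a, b, c) satisfies n·(r - P) = 0,
i.e. ax + by + cz = a·x₀ + b·y₀ + c·z₀.
d = (-1)·7 + (-5)·(-2) + (-5)·(-4)
  = -7 + 10 + 20
  = 23
Equation: -x - 5y - 5z = 23

-x - 5y - 5z = 23


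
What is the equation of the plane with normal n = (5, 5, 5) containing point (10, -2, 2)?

The plane through P with normal n = (a, b, c) satisfies n·(r - P) = 0,
i.e. ax + by + cz = a·x₀ + b·y₀ + c·z₀.
d = 5·10 + 5·(-2) + 5·2
  = 50 - 10 + 10
  = 50
Equation: 5x + 5y + 5z = 50

5x + 5y + 5z = 50


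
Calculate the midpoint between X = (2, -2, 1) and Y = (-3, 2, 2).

M = ((x₁+x₂)/2, (y₁+y₂)/2, (z₁+z₂)/2)
  = ((2 - 3)/2, (-2 + 2)/2, (1 + 2)/2)
  = (-1/2, 0/2, 3/2)
  = (-0.5, 0, 1.5)

(-0.5, 0, 1.5)


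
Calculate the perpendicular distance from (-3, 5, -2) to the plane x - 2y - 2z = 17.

distance = |a·x₀ + b·y₀ + c·z₀ - d| / √(a² + b² + c²)
  = |1·(-3) + (-2)·5 + (-2)·(-2) - 17| / √(1² + (-2)² + (-2)²)
  = |-3 - 10 + 4 - 17| / √(1 + 4 + 4)
  = |-26| / √9
  = 26 / 3
  ≈ 8.667

8.667


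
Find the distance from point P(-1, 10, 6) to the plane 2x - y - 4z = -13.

distance = |a·x₀ + b·y₀ + c·z₀ - d| / √(a² + b² + c²)
  = |2·(-1) + (-1)·10 + (-4)·6 - (-13)| / √(2² + (-1)² + (-4)²)
  = |-2 - 10 - 24 + 13| / √(4 + 1 + 16)
  = |-23| / √21
  = 23 / 4.583
  ≈ 5.019

5.019


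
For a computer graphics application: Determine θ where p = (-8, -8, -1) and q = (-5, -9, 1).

p·q = (-8)·(-5) + (-8)·(-9) + (-1)·1 = 40 + 72 - 1 = 111
|p| = √((-8)² + (-8)² + (-1)²) = √129 ≈ 11.36
|q| = √((-5)² + (-9)² + 1²) = √107 ≈ 10.34
cos θ = (p·q)/(|p||q|) = 111/(11.36·10.34) ≈ 0.9448
θ = arccos(0.9448) ≈ 19.13°

19.13°


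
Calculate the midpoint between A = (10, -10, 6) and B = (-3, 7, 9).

M = ((x₁+x₂)/2, (y₁+y₂)/2, (z₁+z₂)/2)
  = ((10 - 3)/2, (-10 + 7)/2, (6 + 9)/2)
  = (7/2, -3/2, 15/2)
  = (3.5, -1.5, 7.5)

(3.5, -1.5, 7.5)


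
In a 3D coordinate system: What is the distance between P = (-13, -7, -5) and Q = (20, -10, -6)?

d = √[(x₂-x₁)² + (y₂-y₁)² + (z₂-z₁)²]
  = √[33² + (-3)² + (-1)²]
  = √[1089 + 9 + 1]
  = √1099
  ≈ 33.15

33.15


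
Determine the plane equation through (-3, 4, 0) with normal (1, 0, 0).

The plane through P with normal n = (a, b, c) satisfies n·(r - P) = 0,
i.e. ax + by + cz = a·x₀ + b·y₀ + c·z₀.
d = 1·(-3) + 0·4 + 0·0
  = -3 + 0 + 0
  = -3
Equation: x = -3

x = -3


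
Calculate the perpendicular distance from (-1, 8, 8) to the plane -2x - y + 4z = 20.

distance = |a·x₀ + b·y₀ + c·z₀ - d| / √(a² + b² + c²)
  = |(-2)·(-1) + (-1)·8 + 4·8 - 20| / √((-2)² + (-1)² + 4²)
  = |2 - 8 + 32 - 20| / √(4 + 1 + 16)
  = |6| / √21
  = 6 / 4.583
  ≈ 1.309

1.309


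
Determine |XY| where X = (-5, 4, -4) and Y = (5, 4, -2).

d = √[(x₂-x₁)² + (y₂-y₁)² + (z₂-z₁)²]
  = √[10² + 0² + 2²]
  = √[100 + 0 + 4]
  = √104
  ≈ 10.2

10.2


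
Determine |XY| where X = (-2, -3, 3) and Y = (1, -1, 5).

d = √[(x₂-x₁)² + (y₂-y₁)² + (z₂-z₁)²]
  = √[3² + 2² + 2²]
  = √[9 + 4 + 4]
  = √17
  ≈ 4.123

4.123


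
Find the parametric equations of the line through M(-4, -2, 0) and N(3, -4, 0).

Direction vector d = N - M = (3 + 4, -4 + 2, 0 + 0) = (7, -2, 0)
Parametric form r = M + t·d:
x = -4 + 7t, y = -2 - 2t, z = 0

x = -4 + 7t, y = -2 - 2t, z = 0


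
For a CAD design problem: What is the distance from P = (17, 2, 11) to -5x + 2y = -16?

distance = |a·x₀ + b·y₀ + c·z₀ - d| / √(a² + b² + c²)
  = |(-5)·17 + 2·2 + 0·11 - (-16)| / √((-5)² + 2² + 0²)
  = |-85 + 4 + 0 + 16| / √(25 + 4 + 0)
  = |-65| / √29
  = 65 / 5.385
  ≈ 12.07

12.07


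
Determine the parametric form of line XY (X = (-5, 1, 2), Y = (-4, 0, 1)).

Direction vector d = Y - X = (-4 + 5, 0 - 1, 1 - 2) = (1, -1, -1)
Parametric form r = X + t·d:
x = -5 + t, y = 1 - t, z = 2 - t

x = -5 + t, y = 1 - t, z = 2 - t


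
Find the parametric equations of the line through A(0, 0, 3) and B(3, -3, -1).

Direction vector d = B - A = (3 + 0, -3 + 0, -1 - 3) = (3, -3, -4)
Parametric form r = A + t·d:
x = 0 + 3t, y = 0 - 3t, z = 3 - 4t

x = 0 + 3t, y = 0 - 3t, z = 3 - 4t


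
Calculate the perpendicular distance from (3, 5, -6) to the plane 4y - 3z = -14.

distance = |a·x₀ + b·y₀ + c·z₀ - d| / √(a² + b² + c²)
  = |0·3 + 4·5 + (-3)·(-6) - (-14)| / √(0² + 4² + (-3)²)
  = |0 + 20 + 18 + 14| / √(0 + 16 + 9)
  = |52| / √25
  = 52 / 5
  ≈ 10.4

10.4


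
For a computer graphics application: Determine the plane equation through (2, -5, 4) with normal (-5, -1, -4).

The plane through P with normal n = (a, b, c) satisfies n·(r - P) = 0,
i.e. ax + by + cz = a·x₀ + b·y₀ + c·z₀.
d = (-5)·2 + (-1)·(-5) + (-4)·4
  = -10 + 5 - 16
  = -21
Equation: -5x - y - 4z = -21

-5x - y - 4z = -21


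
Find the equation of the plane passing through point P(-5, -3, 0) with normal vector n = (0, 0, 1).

The plane through P with normal n = (a, b, c) satisfies n·(r - P) = 0,
i.e. ax + by + cz = a·x₀ + b·y₀ + c·z₀.
d = 0·(-5) + 0·(-3) + 1·0
  = 0 + 0 + 0
  = 0
Equation: z = 0

z = 0


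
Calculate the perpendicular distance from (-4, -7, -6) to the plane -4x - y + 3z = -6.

distance = |a·x₀ + b·y₀ + c·z₀ - d| / √(a² + b² + c²)
  = |(-4)·(-4) + (-1)·(-7) + 3·(-6) - (-6)| / √((-4)² + (-1)² + 3²)
  = |16 + 7 - 18 + 6| / √(16 + 1 + 9)
  = |11| / √26
  = 11 / 5.099
  ≈ 2.157

2.157


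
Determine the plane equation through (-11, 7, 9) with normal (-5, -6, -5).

The plane through P with normal n = (a, b, c) satisfies n·(r - P) = 0,
i.e. ax + by + cz = a·x₀ + b·y₀ + c·z₀.
d = (-5)·(-11) + (-6)·7 + (-5)·9
  = 55 - 42 - 45
  = -32
Equation: -5x - 6y - 5z = -32

-5x - 6y - 5z = -32


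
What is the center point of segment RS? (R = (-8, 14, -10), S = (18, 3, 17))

M = ((x₁+x₂)/2, (y₁+y₂)/2, (z₁+z₂)/2)
  = ((-8 + 18)/2, (14 + 3)/2, (-10 + 17)/2)
  = (10/2, 17/2, 7/2)
  = (5, 8.5, 3.5)

(5, 8.5, 3.5)


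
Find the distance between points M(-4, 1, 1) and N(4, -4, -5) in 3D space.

d = √[(x₂-x₁)² + (y₂-y₁)² + (z₂-z₁)²]
  = √[8² + (-5)² + (-6)²]
  = √[64 + 25 + 36]
  = √125
  ≈ 11.18

11.18


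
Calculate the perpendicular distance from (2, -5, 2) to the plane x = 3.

distance = |a·x₀ + b·y₀ + c·z₀ - d| / √(a² + b² + c²)
  = |1·2 + 0·(-5) + 0·2 - 3| / √(1² + 0² + 0²)
  = |2 + 0 + 0 - 3| / √(1 + 0 + 0)
  = |-1| / √1
  = 1 / 1
  ≈ 1

1


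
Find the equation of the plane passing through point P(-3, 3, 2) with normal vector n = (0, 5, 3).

The plane through P with normal n = (a, b, c) satisfies n·(r - P) = 0,
i.e. ax + by + cz = a·x₀ + b·y₀ + c·z₀.
d = 0·(-3) + 5·3 + 3·2
  = 0 + 15 + 6
  = 21
Equation: 5y + 3z = 21

5y + 3z = 21


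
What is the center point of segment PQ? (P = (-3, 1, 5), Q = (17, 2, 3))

M = ((x₁+x₂)/2, (y₁+y₂)/2, (z₁+z₂)/2)
  = ((-3 + 17)/2, (1 + 2)/2, (5 + 3)/2)
  = (14/2, 3/2, 8/2)
  = (7, 1.5, 4)

(7, 1.5, 4)


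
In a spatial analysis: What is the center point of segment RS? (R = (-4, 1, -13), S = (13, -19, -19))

M = ((x₁+x₂)/2, (y₁+y₂)/2, (z₁+z₂)/2)
  = ((-4 + 13)/2, (1 - 19)/2, (-13 - 19)/2)
  = (9/2, -18/2, -32/2)
  = (4.5, -9, -16)

(4.5, -9, -16)


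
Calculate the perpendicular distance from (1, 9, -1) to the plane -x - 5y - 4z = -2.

distance = |a·x₀ + b·y₀ + c·z₀ - d| / √(a² + b² + c²)
  = |(-1)·1 + (-5)·9 + (-4)·(-1) - (-2)| / √((-1)² + (-5)² + (-4)²)
  = |-1 - 45 + 4 + 2| / √(1 + 25 + 16)
  = |-40| / √42
  = 40 / 6.481
  ≈ 6.172

6.172


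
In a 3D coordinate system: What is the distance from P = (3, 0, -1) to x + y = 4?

distance = |a·x₀ + b·y₀ + c·z₀ - d| / √(a² + b² + c²)
  = |1·3 + 1·0 + 0·(-1) - 4| / √(1² + 1² + 0²)
  = |3 + 0 + 0 - 4| / √(1 + 1 + 0)
  = |-1| / √2
  = 1 / 1.414
  ≈ 0.7071

0.7071


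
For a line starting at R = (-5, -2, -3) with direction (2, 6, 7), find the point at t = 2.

P(t) = R + t·d
  = (-5 + 2·2, -2 + 6·2, -3 + 7·2)
  = (-5 + 4, -2 + 12, -3 + 14)
  = (-1, 10, 11)

(-1, 10, 11)


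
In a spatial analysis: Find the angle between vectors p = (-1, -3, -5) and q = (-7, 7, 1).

p·q = (-1)·(-7) + (-3)·7 + (-5)·1 = 7 - 21 - 5 = -19
|p| = √((-1)² + (-3)² + (-5)²) = √35 ≈ 5.916
|q| = √((-7)² + 7² + 1²) = √99 ≈ 9.95
cos θ = (p·q)/(|p||q|) = -19/(5.916·9.95) ≈ -0.3228
θ = arccos(-0.3228) ≈ 108.8°

108.8°


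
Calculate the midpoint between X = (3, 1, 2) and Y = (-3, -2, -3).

M = ((x₁+x₂)/2, (y₁+y₂)/2, (z₁+z₂)/2)
  = ((3 - 3)/2, (1 - 2)/2, (2 - 3)/2)
  = (0/2, -1/2, -1/2)
  = (0, -0.5, -0.5)

(0, -0.5, -0.5)


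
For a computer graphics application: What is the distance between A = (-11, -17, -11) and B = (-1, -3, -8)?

d = √[(x₂-x₁)² + (y₂-y₁)² + (z₂-z₁)²]
  = √[10² + 14² + 3²]
  = √[100 + 196 + 9]
  = √305
  ≈ 17.46

17.46


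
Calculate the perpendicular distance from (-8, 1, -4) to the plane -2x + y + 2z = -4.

distance = |a·x₀ + b·y₀ + c·z₀ - d| / √(a² + b² + c²)
  = |(-2)·(-8) + 1·1 + 2·(-4) - (-4)| / √((-2)² + 1² + 2²)
  = |16 + 1 - 8 + 4| / √(4 + 1 + 4)
  = |13| / √9
  = 13 / 3
  ≈ 4.333

4.333


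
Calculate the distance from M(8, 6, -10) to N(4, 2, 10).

d = √[(x₂-x₁)² + (y₂-y₁)² + (z₂-z₁)²]
  = √[(-4)² + (-4)² + 20²]
  = √[16 + 16 + 400]
  = √432
  ≈ 20.78

20.78


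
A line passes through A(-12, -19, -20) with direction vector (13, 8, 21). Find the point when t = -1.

P(t) = A + t·d
  = (-12 + 13·(-1), -19 + 8·(-1), -20 + 21·(-1))
  = (-12 - 13, -19 - 8, -20 - 21)
  = (-25, -27, -41)

(-25, -27, -41)


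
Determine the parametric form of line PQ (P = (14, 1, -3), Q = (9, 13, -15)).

Direction vector d = Q - P = (9 - 14, 13 - 1, -15 + 3) = (-5, 12, -12)
Parametric form r = P + t·d:
x = 14 - 5t, y = 1 + 12t, z = -3 - 12t

x = 14 - 5t, y = 1 + 12t, z = -3 - 12t


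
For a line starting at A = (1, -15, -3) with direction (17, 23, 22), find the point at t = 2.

P(t) = A + t·d
  = (1 + 17·2, -15 + 23·2, -3 + 22·2)
  = (1 + 34, -15 + 46, -3 + 44)
  = (35, 31, 41)

(35, 31, 41)


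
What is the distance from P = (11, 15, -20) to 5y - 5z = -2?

distance = |a·x₀ + b·y₀ + c·z₀ - d| / √(a² + b² + c²)
  = |0·11 + 5·15 + (-5)·(-20) - (-2)| / √(0² + 5² + (-5)²)
  = |0 + 75 + 100 + 2| / √(0 + 25 + 25)
  = |177| / √50
  = 177 / 7.071
  ≈ 25.03

25.03


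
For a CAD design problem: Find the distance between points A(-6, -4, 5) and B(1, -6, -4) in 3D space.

d = √[(x₂-x₁)² + (y₂-y₁)² + (z₂-z₁)²]
  = √[7² + (-2)² + (-9)²]
  = √[49 + 4 + 81]
  = √134
  ≈ 11.58

11.58


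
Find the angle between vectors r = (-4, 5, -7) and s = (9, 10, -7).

r·s = (-4)·9 + 5·10 + (-7)·(-7) = -36 + 50 + 49 = 63
|r| = √((-4)² + 5² + (-7)²) = √90 ≈ 9.487
|s| = √(9² + 10² + (-7)²) = √230 ≈ 15.17
cos θ = (r·s)/(|r||s|) = 63/(9.487·15.17) ≈ 0.4379
θ = arccos(0.4379) ≈ 64.03°

64.03°


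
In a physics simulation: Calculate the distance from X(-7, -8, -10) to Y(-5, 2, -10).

d = √[(x₂-x₁)² + (y₂-y₁)² + (z₂-z₁)²]
  = √[2² + 10² + 0²]
  = √[4 + 100 + 0]
  = √104
  ≈ 10.2

10.2


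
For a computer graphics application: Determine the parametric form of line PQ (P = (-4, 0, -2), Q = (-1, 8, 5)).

Direction vector d = Q - P = (-1 + 4, 8 + 0, 5 + 2) = (3, 8, 7)
Parametric form r = P + t·d:
x = -4 + 3t, y = 0 + 8t, z = -2 + 7t

x = -4 + 3t, y = 0 + 8t, z = -2 + 7t


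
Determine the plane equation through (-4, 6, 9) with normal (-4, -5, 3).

The plane through P with normal n = (a, b, c) satisfies n·(r - P) = 0,
i.e. ax + by + cz = a·x₀ + b·y₀ + c·z₀.
d = (-4)·(-4) + (-5)·6 + 3·9
  = 16 - 30 + 27
  = 13
Equation: -4x - 5y + 3z = 13

-4x - 5y + 3z = 13


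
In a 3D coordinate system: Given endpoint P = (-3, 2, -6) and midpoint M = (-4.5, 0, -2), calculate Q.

Q = 2M - P
  = (2·(-4.5) - (-3), 2·0 - 2, 2·(-2) - (-6))
  = (-9 + 3, 0 - 2, -4 + 6)
  = (-6, -2, 2)

(-6, -2, 2)


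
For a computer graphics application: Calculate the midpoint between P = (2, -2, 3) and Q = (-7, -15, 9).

M = ((x₁+x₂)/2, (y₁+y₂)/2, (z₁+z₂)/2)
  = ((2 - 7)/2, (-2 - 15)/2, (3 + 9)/2)
  = (-5/2, -17/2, 12/2)
  = (-2.5, -8.5, 6)

(-2.5, -8.5, 6)


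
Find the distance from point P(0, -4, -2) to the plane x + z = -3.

distance = |a·x₀ + b·y₀ + c·z₀ - d| / √(a² + b² + c²)
  = |1·0 + 0·(-4) + 1·(-2) - (-3)| / √(1² + 0² + 1²)
  = |0 + 0 - 2 + 3| / √(1 + 0 + 1)
  = |1| / √2
  = 1 / 1.414
  ≈ 0.7071

0.7071


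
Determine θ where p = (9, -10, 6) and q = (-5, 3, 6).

p·q = 9·(-5) + (-10)·3 + 6·6 = -45 - 30 + 36 = -39
|p| = √(9² + (-10)² + 6²) = √217 ≈ 14.73
|q| = √((-5)² + 3² + 6²) = √70 ≈ 8.367
cos θ = (p·q)/(|p||q|) = -39/(14.73·8.367) ≈ -0.3164
θ = arccos(-0.3164) ≈ 108.4°

108.4°


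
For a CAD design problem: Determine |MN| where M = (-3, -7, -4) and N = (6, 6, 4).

d = √[(x₂-x₁)² + (y₂-y₁)² + (z₂-z₁)²]
  = √[9² + 13² + 8²]
  = √[81 + 169 + 64]
  = √314
  ≈ 17.72

17.72


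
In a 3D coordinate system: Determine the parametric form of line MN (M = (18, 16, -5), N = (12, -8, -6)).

Direction vector d = N - M = (12 - 18, -8 - 16, -6 + 5) = (-6, -24, -1)
Parametric form r = M + t·d:
x = 18 - 6t, y = 16 - 24t, z = -5 - t

x = 18 - 6t, y = 16 - 24t, z = -5 - t


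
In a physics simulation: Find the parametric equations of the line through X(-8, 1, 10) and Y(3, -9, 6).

Direction vector d = Y - X = (3 + 8, -9 - 1, 6 - 10) = (11, -10, -4)
Parametric form r = X + t·d:
x = -8 + 11t, y = 1 - 10t, z = 10 - 4t

x = -8 + 11t, y = 1 - 10t, z = 10 - 4t


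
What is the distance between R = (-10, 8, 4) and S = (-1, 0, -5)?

d = √[(x₂-x₁)² + (y₂-y₁)² + (z₂-z₁)²]
  = √[9² + (-8)² + (-9)²]
  = √[81 + 64 + 81]
  = √226
  ≈ 15.03

15.03


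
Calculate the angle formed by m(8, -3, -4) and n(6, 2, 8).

m·n = 8·6 + (-3)·2 + (-4)·8 = 48 - 6 - 32 = 10
|m| = √(8² + (-3)² + (-4)²) = √89 ≈ 9.434
|n| = √(6² + 2² + 8²) = √104 ≈ 10.2
cos θ = (m·n)/(|m||n|) = 10/(9.434·10.2) ≈ 0.1039
θ = arccos(0.1039) ≈ 84.03°

84.03°


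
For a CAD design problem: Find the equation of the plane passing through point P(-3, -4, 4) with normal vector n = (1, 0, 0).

The plane through P with normal n = (a, b, c) satisfies n·(r - P) = 0,
i.e. ax + by + cz = a·x₀ + b·y₀ + c·z₀.
d = 1·(-3) + 0·(-4) + 0·4
  = -3 + 0 + 0
  = -3
Equation: x = -3

x = -3


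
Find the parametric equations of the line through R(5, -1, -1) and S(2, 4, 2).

Direction vector d = S - R = (2 - 5, 4 + 1, 2 + 1) = (-3, 5, 3)
Parametric form r = R + t·d:
x = 5 - 3t, y = -1 + 5t, z = -1 + 3t

x = 5 - 3t, y = -1 + 5t, z = -1 + 3t


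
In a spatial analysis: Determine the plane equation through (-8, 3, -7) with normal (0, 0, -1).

The plane through P with normal n = (a, b, c) satisfies n·(r - P) = 0,
i.e. ax + by + cz = a·x₀ + b·y₀ + c·z₀.
d = 0·(-8) + 0·3 + (-1)·(-7)
  = 0 + 0 + 7
  = 7
Equation: -z = 7

-z = 7


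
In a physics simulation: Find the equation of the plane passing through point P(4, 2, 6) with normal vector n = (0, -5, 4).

The plane through P with normal n = (a, b, c) satisfies n·(r - P) = 0,
i.e. ax + by + cz = a·x₀ + b·y₀ + c·z₀.
d = 0·4 + (-5)·2 + 4·6
  = 0 - 10 + 24
  = 14
Equation: -5y + 4z = 14

-5y + 4z = 14


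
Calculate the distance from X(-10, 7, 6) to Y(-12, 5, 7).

d = √[(x₂-x₁)² + (y₂-y₁)² + (z₂-z₁)²]
  = √[(-2)² + (-2)² + 1²]
  = √[4 + 4 + 1]
  = √9
  ≈ 3

3


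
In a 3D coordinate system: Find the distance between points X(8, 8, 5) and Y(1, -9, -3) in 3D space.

d = √[(x₂-x₁)² + (y₂-y₁)² + (z₂-z₁)²]
  = √[(-7)² + (-17)² + (-8)²]
  = √[49 + 289 + 64]
  = √402
  ≈ 20.05

20.05


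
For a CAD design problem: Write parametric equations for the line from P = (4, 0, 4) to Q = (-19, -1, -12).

Direction vector d = Q - P = (-19 - 4, -1 + 0, -12 - 4) = (-23, -1, -16)
Parametric form r = P + t·d:
x = 4 - 23t, y = 0 - t, z = 4 - 16t

x = 4 - 23t, y = 0 - t, z = 4 - 16t


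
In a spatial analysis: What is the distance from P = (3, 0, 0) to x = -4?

distance = |a·x₀ + b·y₀ + c·z₀ - d| / √(a² + b² + c²)
  = |1·3 + 0·0 + 0·0 - (-4)| / √(1² + 0² + 0²)
  = |3 + 0 + 0 + 4| / √(1 + 0 + 0)
  = |7| / √1
  = 7 / 1
  ≈ 7

7


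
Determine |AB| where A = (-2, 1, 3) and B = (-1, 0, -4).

d = √[(x₂-x₁)² + (y₂-y₁)² + (z₂-z₁)²]
  = √[1² + (-1)² + (-7)²]
  = √[1 + 1 + 49]
  = √51
  ≈ 7.141

7.141


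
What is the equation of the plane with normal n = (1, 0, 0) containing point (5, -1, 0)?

The plane through P with normal n = (a, b, c) satisfies n·(r - P) = 0,
i.e. ax + by + cz = a·x₀ + b·y₀ + c·z₀.
d = 1·5 + 0·(-1) + 0·0
  = 5 + 0 + 0
  = 5
Equation: x = 5

x = 5


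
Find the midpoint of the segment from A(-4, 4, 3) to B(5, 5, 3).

M = ((x₁+x₂)/2, (y₁+y₂)/2, (z₁+z₂)/2)
  = ((-4 + 5)/2, (4 + 5)/2, (3 + 3)/2)
  = (1/2, 9/2, 6/2)
  = (0.5, 4.5, 3)

(0.5, 4.5, 3)


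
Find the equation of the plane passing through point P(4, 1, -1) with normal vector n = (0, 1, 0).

The plane through P with normal n = (a, b, c) satisfies n·(r - P) = 0,
i.e. ax + by + cz = a·x₀ + b·y₀ + c·z₀.
d = 0·4 + 1·1 + 0·(-1)
  = 0 + 1 + 0
  = 1
Equation: y = 1

y = 1


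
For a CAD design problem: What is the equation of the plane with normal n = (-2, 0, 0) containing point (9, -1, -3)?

The plane through P with normal n = (a, b, c) satisfies n·(r - P) = 0,
i.e. ax + by + cz = a·x₀ + b·y₀ + c·z₀.
d = (-2)·9 + 0·(-1) + 0·(-3)
  = -18 + 0 + 0
  = -18
Equation: -2x = -18

-2x = -18


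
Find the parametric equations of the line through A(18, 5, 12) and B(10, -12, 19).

Direction vector d = B - A = (10 - 18, -12 - 5, 19 - 12) = (-8, -17, 7)
Parametric form r = A + t·d:
x = 18 - 8t, y = 5 - 17t, z = 12 + 7t

x = 18 - 8t, y = 5 - 17t, z = 12 + 7t


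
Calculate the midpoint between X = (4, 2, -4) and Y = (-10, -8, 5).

M = ((x₁+x₂)/2, (y₁+y₂)/2, (z₁+z₂)/2)
  = ((4 - 10)/2, (2 - 8)/2, (-4 + 5)/2)
  = (-6/2, -6/2, 1/2)
  = (-3, -3, 0.5)

(-3, -3, 0.5)


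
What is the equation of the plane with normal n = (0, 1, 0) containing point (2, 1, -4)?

The plane through P with normal n = (a, b, c) satisfies n·(r - P) = 0,
i.e. ax + by + cz = a·x₀ + b·y₀ + c·z₀.
d = 0·2 + 1·1 + 0·(-4)
  = 0 + 1 + 0
  = 1
Equation: y = 1

y = 1


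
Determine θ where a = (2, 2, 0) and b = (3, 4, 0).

a·b = 2·3 + 2·4 + 0·0 = 6 + 8 + 0 = 14
|a| = √(2² + 2² + 0²) = √8 ≈ 2.828
|b| = √(3² + 4² + 0²) = √25 ≈ 5
cos θ = (a·b)/(|a||b|) = 14/(2.828·5) ≈ 0.9899
θ = arccos(0.9899) ≈ 8.13°

8.13°


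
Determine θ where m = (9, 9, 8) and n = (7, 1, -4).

m·n = 9·7 + 9·1 + 8·(-4) = 63 + 9 - 32 = 40
|m| = √(9² + 9² + 8²) = √226 ≈ 15.03
|n| = √(7² + 1² + (-4)²) = √66 ≈ 8.124
cos θ = (m·n)/(|m||n|) = 40/(15.03·8.124) ≈ 0.3275
θ = arccos(0.3275) ≈ 70.88°

70.88°


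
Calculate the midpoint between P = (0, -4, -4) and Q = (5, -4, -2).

M = ((x₁+x₂)/2, (y₁+y₂)/2, (z₁+z₂)/2)
  = ((0 + 5)/2, (-4 - 4)/2, (-4 - 2)/2)
  = (5/2, -8/2, -6/2)
  = (2.5, -4, -3)

(2.5, -4, -3)


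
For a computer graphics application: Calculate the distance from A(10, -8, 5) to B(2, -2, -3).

d = √[(x₂-x₁)² + (y₂-y₁)² + (z₂-z₁)²]
  = √[(-8)² + 6² + (-8)²]
  = √[64 + 36 + 64]
  = √164
  ≈ 12.81

12.81


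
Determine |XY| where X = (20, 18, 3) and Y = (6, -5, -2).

d = √[(x₂-x₁)² + (y₂-y₁)² + (z₂-z₁)²]
  = √[(-14)² + (-23)² + (-5)²]
  = √[196 + 529 + 25]
  = √750
  ≈ 27.39

27.39


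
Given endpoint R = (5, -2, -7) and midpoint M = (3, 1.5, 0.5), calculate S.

S = 2M - R
  = (2·3 - 5, 2·1.5 - (-2), 2·0.5 - (-7))
  = (6 - 5, 3 + 2, 1 + 7)
  = (1, 5, 8)

(1, 5, 8)


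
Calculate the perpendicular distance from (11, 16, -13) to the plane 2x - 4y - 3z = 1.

distance = |a·x₀ + b·y₀ + c·z₀ - d| / √(a² + b² + c²)
  = |2·11 + (-4)·16 + (-3)·(-13) - 1| / √(2² + (-4)² + (-3)²)
  = |22 - 64 + 39 - 1| / √(4 + 16 + 9)
  = |-4| / √29
  = 4 / 5.385
  ≈ 0.7428

0.7428


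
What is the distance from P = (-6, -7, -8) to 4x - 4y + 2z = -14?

distance = |a·x₀ + b·y₀ + c·z₀ - d| / √(a² + b² + c²)
  = |4·(-6) + (-4)·(-7) + 2·(-8) - (-14)| / √(4² + (-4)² + 2²)
  = |-24 + 28 - 16 + 14| / √(16 + 16 + 4)
  = |2| / √36
  = 2 / 6
  ≈ 0.3333

0.3333


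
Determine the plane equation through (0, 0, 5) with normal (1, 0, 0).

The plane through P with normal n = (a, b, c) satisfies n·(r - P) = 0,
i.e. ax + by + cz = a·x₀ + b·y₀ + c·z₀.
d = 1·0 + 0·0 + 0·5
  = 0 + 0 + 0
  = 0
Equation: x = 0

x = 0


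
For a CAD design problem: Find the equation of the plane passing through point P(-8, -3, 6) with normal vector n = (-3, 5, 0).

The plane through P with normal n = (a, b, c) satisfies n·(r - P) = 0,
i.e. ax + by + cz = a·x₀ + b·y₀ + c·z₀.
d = (-3)·(-8) + 5·(-3) + 0·6
  = 24 - 15 + 0
  = 9
Equation: -3x + 5y = 9

-3x + 5y = 9


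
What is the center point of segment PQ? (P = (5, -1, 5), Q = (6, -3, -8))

M = ((x₁+x₂)/2, (y₁+y₂)/2, (z₁+z₂)/2)
  = ((5 + 6)/2, (-1 - 3)/2, (5 - 8)/2)
  = (11/2, -4/2, -3/2)
  = (5.5, -2, -1.5)

(5.5, -2, -1.5)


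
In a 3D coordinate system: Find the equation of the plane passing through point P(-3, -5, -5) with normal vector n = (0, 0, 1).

The plane through P with normal n = (a, b, c) satisfies n·(r - P) = 0,
i.e. ax + by + cz = a·x₀ + b·y₀ + c·z₀.
d = 0·(-3) + 0·(-5) + 1·(-5)
  = 0 + 0 - 5
  = -5
Equation: z = -5

z = -5


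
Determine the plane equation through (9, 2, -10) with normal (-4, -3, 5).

The plane through P with normal n = (a, b, c) satisfies n·(r - P) = 0,
i.e. ax + by + cz = a·x₀ + b·y₀ + c·z₀.
d = (-4)·9 + (-3)·2 + 5·(-10)
  = -36 - 6 - 50
  = -92
Equation: -4x - 3y + 5z = -92

-4x - 3y + 5z = -92


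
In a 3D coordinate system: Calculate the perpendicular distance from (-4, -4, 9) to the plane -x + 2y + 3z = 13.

distance = |a·x₀ + b·y₀ + c·z₀ - d| / √(a² + b² + c²)
  = |(-1)·(-4) + 2·(-4) + 3·9 - 13| / √((-1)² + 2² + 3²)
  = |4 - 8 + 27 - 13| / √(1 + 4 + 9)
  = |10| / √14
  = 10 / 3.742
  ≈ 2.673

2.673


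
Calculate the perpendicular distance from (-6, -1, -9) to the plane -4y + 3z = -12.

distance = |a·x₀ + b·y₀ + c·z₀ - d| / √(a² + b² + c²)
  = |0·(-6) + (-4)·(-1) + 3·(-9) - (-12)| / √(0² + (-4)² + 3²)
  = |0 + 4 - 27 + 12| / √(0 + 16 + 9)
  = |-11| / √25
  = 11 / 5
  ≈ 2.2

2.2


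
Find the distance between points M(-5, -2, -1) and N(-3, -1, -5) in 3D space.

d = √[(x₂-x₁)² + (y₂-y₁)² + (z₂-z₁)²]
  = √[2² + 1² + (-4)²]
  = √[4 + 1 + 16]
  = √21
  ≈ 4.583

4.583


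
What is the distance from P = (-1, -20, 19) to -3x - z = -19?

distance = |a·x₀ + b·y₀ + c·z₀ - d| / √(a² + b² + c²)
  = |(-3)·(-1) + 0·(-20) + (-1)·19 - (-19)| / √((-3)² + 0² + (-1)²)
  = |3 + 0 - 19 + 19| / √(9 + 0 + 1)
  = |3| / √10
  = 3 / 3.162
  ≈ 0.9487

0.9487


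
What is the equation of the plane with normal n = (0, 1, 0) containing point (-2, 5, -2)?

The plane through P with normal n = (a, b, c) satisfies n·(r - P) = 0,
i.e. ax + by + cz = a·x₀ + b·y₀ + c·z₀.
d = 0·(-2) + 1·5 + 0·(-2)
  = 0 + 5 + 0
  = 5
Equation: y = 5

y = 5


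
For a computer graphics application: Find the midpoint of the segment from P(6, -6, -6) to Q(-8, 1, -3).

M = ((x₁+x₂)/2, (y₁+y₂)/2, (z₁+z₂)/2)
  = ((6 - 8)/2, (-6 + 1)/2, (-6 - 3)/2)
  = (-2/2, -5/2, -9/2)
  = (-1, -2.5, -4.5)

(-1, -2.5, -4.5)


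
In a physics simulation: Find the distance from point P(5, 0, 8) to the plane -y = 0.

distance = |a·x₀ + b·y₀ + c·z₀ - d| / √(a² + b² + c²)
  = |0·5 + (-1)·0 + 0·8 - 0| / √(0² + (-1)² + 0²)
  = |0 + 0 + 0 + 0| / √(0 + 1 + 0)
  = |0| / √1
  = 0 / 1
  ≈ 0

0


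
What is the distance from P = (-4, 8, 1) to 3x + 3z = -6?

distance = |a·x₀ + b·y₀ + c·z₀ - d| / √(a² + b² + c²)
  = |3·(-4) + 0·8 + 3·1 - (-6)| / √(3² + 0² + 3²)
  = |-12 + 0 + 3 + 6| / √(9 + 0 + 9)
  = |-3| / √18
  = 3 / 4.243
  ≈ 0.7071

0.7071


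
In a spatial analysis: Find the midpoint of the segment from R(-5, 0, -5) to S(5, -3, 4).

M = ((x₁+x₂)/2, (y₁+y₂)/2, (z₁+z₂)/2)
  = ((-5 + 5)/2, (0 - 3)/2, (-5 + 4)/2)
  = (0/2, -3/2, -1/2)
  = (0, -1.5, -0.5)

(0, -1.5, -0.5)


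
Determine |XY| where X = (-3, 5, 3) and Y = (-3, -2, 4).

d = √[(x₂-x₁)² + (y₂-y₁)² + (z₂-z₁)²]
  = √[0² + (-7)² + 1²]
  = √[0 + 49 + 1]
  = √50
  ≈ 7.071

7.071


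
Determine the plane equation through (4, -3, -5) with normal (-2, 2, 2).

The plane through P with normal n = (a, b, c) satisfies n·(r - P) = 0,
i.e. ax + by + cz = a·x₀ + b·y₀ + c·z₀.
d = (-2)·4 + 2·(-3) + 2·(-5)
  = -8 - 6 - 10
  = -24
Equation: -2x + 2y + 2z = -24

-2x + 2y + 2z = -24


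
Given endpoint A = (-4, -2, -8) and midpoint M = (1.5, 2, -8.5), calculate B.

B = 2M - A
  = (2·1.5 - (-4), 2·2 - (-2), 2·(-8.5) - (-8))
  = (3 + 4, 4 + 2, -17 + 8)
  = (7, 6, -9)

(7, 6, -9)


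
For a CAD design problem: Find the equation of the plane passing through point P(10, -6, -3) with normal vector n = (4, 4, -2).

The plane through P with normal n = (a, b, c) satisfies n·(r - P) = 0,
i.e. ax + by + cz = a·x₀ + b·y₀ + c·z₀.
d = 4·10 + 4·(-6) + (-2)·(-3)
  = 40 - 24 + 6
  = 22
Equation: 4x + 4y - 2z = 22

4x + 4y - 2z = 22


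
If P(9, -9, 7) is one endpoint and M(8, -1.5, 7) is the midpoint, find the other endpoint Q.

Q = 2M - P
  = (2·8 - 9, 2·(-1.5) - (-9), 2·7 - 7)
  = (16 - 9, -3 + 9, 14 - 7)
  = (7, 6, 7)

(7, 6, 7)


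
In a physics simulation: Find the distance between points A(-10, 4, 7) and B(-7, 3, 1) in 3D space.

d = √[(x₂-x₁)² + (y₂-y₁)² + (z₂-z₁)²]
  = √[3² + (-1)² + (-6)²]
  = √[9 + 1 + 36]
  = √46
  ≈ 6.782

6.782


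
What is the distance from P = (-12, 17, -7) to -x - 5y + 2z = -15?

distance = |a·x₀ + b·y₀ + c·z₀ - d| / √(a² + b² + c²)
  = |(-1)·(-12) + (-5)·17 + 2·(-7) - (-15)| / √((-1)² + (-5)² + 2²)
  = |12 - 85 - 14 + 15| / √(1 + 25 + 4)
  = |-72| / √30
  = 72 / 5.477
  ≈ 13.15

13.15


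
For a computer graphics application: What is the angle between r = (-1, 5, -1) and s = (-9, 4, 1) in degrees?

r·s = (-1)·(-9) + 5·4 + (-1)·1 = 9 + 20 - 1 = 28
|r| = √((-1)² + 5² + (-1)²) = √27 ≈ 5.196
|s| = √((-9)² + 4² + 1²) = √98 ≈ 9.899
cos θ = (r·s)/(|r||s|) = 28/(5.196·9.899) ≈ 0.5443
θ = arccos(0.5443) ≈ 57.02°

57.02°


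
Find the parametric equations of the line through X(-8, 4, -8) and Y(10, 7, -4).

Direction vector d = Y - X = (10 + 8, 7 - 4, -4 + 8) = (18, 3, 4)
Parametric form r = X + t·d:
x = -8 + 18t, y = 4 + 3t, z = -8 + 4t

x = -8 + 18t, y = 4 + 3t, z = -8 + 4t


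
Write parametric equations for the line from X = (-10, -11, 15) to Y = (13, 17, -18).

Direction vector d = Y - X = (13 + 10, 17 + 11, -18 - 15) = (23, 28, -33)
Parametric form r = X + t·d:
x = -10 + 23t, y = -11 + 28t, z = 15 - 33t

x = -10 + 23t, y = -11 + 28t, z = 15 - 33t


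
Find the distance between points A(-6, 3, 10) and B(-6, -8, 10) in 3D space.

d = √[(x₂-x₁)² + (y₂-y₁)² + (z₂-z₁)²]
  = √[0² + (-11)² + 0²]
  = √[0 + 121 + 0]
  = √121
  ≈ 11

11


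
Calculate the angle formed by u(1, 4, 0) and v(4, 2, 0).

u·v = 1·4 + 4·2 + 0·0 = 4 + 8 + 0 = 12
|u| = √(1² + 4² + 0²) = √17 ≈ 4.123
|v| = √(4² + 2² + 0²) = √20 ≈ 4.472
cos θ = (u·v)/(|u||v|) = 12/(4.123·4.472) ≈ 0.6508
θ = arccos(0.6508) ≈ 49.4°

49.4°


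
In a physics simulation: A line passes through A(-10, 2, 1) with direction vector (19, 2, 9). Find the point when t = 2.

P(t) = A + t·d
  = (-10 + 19·2, 2 + 2·2, 1 + 9·2)
  = (-10 + 38, 2 + 4, 1 + 18)
  = (28, 6, 19)

(28, 6, 19)


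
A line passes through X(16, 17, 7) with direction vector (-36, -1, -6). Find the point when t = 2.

P(t) = X + t·d
  = (16 + (-36)·2, 17 + (-1)·2, 7 + (-6)·2)
  = (16 - 72, 17 - 2, 7 - 12)
  = (-56, 15, -5)

(-56, 15, -5)


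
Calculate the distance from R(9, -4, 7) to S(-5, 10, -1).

d = √[(x₂-x₁)² + (y₂-y₁)² + (z₂-z₁)²]
  = √[(-14)² + 14² + (-8)²]
  = √[196 + 196 + 64]
  = √456
  ≈ 21.35

21.35


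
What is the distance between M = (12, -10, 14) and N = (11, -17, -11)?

d = √[(x₂-x₁)² + (y₂-y₁)² + (z₂-z₁)²]
  = √[(-1)² + (-7)² + (-25)²]
  = √[1 + 49 + 625]
  = √675
  ≈ 25.98

25.98


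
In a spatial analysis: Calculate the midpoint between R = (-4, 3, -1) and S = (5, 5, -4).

M = ((x₁+x₂)/2, (y₁+y₂)/2, (z₁+z₂)/2)
  = ((-4 + 5)/2, (3 + 5)/2, (-1 - 4)/2)
  = (1/2, 8/2, -5/2)
  = (0.5, 4, -2.5)

(0.5, 4, -2.5)


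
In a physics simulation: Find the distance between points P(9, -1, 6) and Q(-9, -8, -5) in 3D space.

d = √[(x₂-x₁)² + (y₂-y₁)² + (z₂-z₁)²]
  = √[(-18)² + (-7)² + (-11)²]
  = √[324 + 49 + 121]
  = √494
  ≈ 22.23

22.23


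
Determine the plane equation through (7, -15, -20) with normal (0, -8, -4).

The plane through P with normal n = (a, b, c) satisfies n·(r - P) = 0,
i.e. ax + by + cz = a·x₀ + b·y₀ + c·z₀.
d = 0·7 + (-8)·(-15) + (-4)·(-20)
  = 0 + 120 + 80
  = 200
Equation: -8y - 4z = 200

-8y - 4z = 200


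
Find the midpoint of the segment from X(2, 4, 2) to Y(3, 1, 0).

M = ((x₁+x₂)/2, (y₁+y₂)/2, (z₁+z₂)/2)
  = ((2 + 3)/2, (4 + 1)/2, (2 + 0)/2)
  = (5/2, 5/2, 2/2)
  = (2.5, 2.5, 1)

(2.5, 2.5, 1)


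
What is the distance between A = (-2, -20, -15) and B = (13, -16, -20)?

d = √[(x₂-x₁)² + (y₂-y₁)² + (z₂-z₁)²]
  = √[15² + 4² + (-5)²]
  = √[225 + 16 + 25]
  = √266
  ≈ 16.31

16.31


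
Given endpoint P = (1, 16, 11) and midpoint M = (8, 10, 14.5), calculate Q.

Q = 2M - P
  = (2·8 - 1, 2·10 - 16, 2·14.5 - 11)
  = (16 - 1, 20 - 16, 29 - 11)
  = (15, 4, 18)

(15, 4, 18)


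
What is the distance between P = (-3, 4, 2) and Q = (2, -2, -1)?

d = √[(x₂-x₁)² + (y₂-y₁)² + (z₂-z₁)²]
  = √[5² + (-6)² + (-3)²]
  = √[25 + 36 + 9]
  = √70
  ≈ 8.367

8.367


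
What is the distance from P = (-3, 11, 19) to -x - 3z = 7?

distance = |a·x₀ + b·y₀ + c·z₀ - d| / √(a² + b² + c²)
  = |(-1)·(-3) + 0·11 + (-3)·19 - 7| / √((-1)² + 0² + (-3)²)
  = |3 + 0 - 57 - 7| / √(1 + 0 + 9)
  = |-61| / √10
  = 61 / 3.162
  ≈ 19.29

19.29


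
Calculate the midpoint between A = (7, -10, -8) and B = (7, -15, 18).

M = ((x₁+x₂)/2, (y₁+y₂)/2, (z₁+z₂)/2)
  = ((7 + 7)/2, (-10 - 15)/2, (-8 + 18)/2)
  = (14/2, -25/2, 10/2)
  = (7, -12.5, 5)

(7, -12.5, 5)


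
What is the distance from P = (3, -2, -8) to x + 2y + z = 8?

distance = |a·x₀ + b·y₀ + c·z₀ - d| / √(a² + b² + c²)
  = |1·3 + 2·(-2) + 1·(-8) - 8| / √(1² + 2² + 1²)
  = |3 - 4 - 8 - 8| / √(1 + 4 + 1)
  = |-17| / √6
  = 17 / 2.449
  ≈ 6.94

6.94


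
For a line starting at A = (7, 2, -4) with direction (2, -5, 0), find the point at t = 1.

P(t) = A + t·d
  = (7 + 2·1, 2 + (-5)·1, -4 + 0·1)
  = (7 + 2, 2 - 5, -4 + 0)
  = (9, -3, -4)

(9, -3, -4)
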